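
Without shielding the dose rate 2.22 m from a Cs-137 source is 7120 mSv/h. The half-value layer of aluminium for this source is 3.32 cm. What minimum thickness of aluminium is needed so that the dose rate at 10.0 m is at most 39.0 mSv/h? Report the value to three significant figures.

10.5 cm

At 10.0 m, distance alone gives 7120 × (2.22/10.0)² = 7120 × 0.04928 = 350.9 mSv/h.
Further attenuation needed: 350.9/39.0 = 8.997.
n = log₂(8.997) = 3.169 half-value layers.
Thickness = 3.169 × 3.32 cm = 10.52 cm.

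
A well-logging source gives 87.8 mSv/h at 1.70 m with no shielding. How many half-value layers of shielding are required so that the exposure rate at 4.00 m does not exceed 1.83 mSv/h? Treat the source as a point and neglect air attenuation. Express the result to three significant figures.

3.12 half-value layers

At 4.00 m, distance alone gives (1.70/4.00)² = 0.1806, so 87.8 × 0.1806 = 15.86 mSv/h.
Further attenuation needed: 15.86/1.83 = 8.667.
n = log₂(8.667) = 3.116 half-value layers.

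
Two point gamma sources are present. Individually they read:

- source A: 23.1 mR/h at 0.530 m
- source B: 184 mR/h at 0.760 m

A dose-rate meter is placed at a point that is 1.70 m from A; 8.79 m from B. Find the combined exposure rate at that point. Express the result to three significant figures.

Each source contributes Iᵢ·(dᵢ/rᵢ)²; contributions add.
A: 23.1 × (0.530/1.70)² = 2.245 mR/h
B: 184 × (0.760/8.79)² = 1.376 mR/h
Total = 2.245 + 1.376 = 3.621 mR/h.

3.62 mR/h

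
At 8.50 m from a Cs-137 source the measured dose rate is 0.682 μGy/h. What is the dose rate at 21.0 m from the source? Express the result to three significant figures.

0.112 μGy/h

Intensity scales as (d₁/d₂)², so scaling from 8.50 m to 21.0 m:
(8.50/21.0)² = 0.1638, so 0.682 × 0.1638 = 0.1117 μGy/h.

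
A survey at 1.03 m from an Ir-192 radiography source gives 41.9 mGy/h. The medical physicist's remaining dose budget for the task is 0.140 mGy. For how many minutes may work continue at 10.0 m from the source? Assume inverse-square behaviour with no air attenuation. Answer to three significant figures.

18.9 min

By the inverse-square law, rate at 10.0 m:
(1.03/10.0)² = 0.01061, so 41.9 × 0.01061 = 0.4446 mGy/h.
Stay time = 0.140 mGy ÷ 0.4446 mGy/h = 0.3149 h = 18.89 min.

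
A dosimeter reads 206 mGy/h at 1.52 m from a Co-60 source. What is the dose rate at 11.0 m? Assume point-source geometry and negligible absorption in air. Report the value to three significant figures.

Intensity scales as (d₁/d₂)², so the rate at 11.0 m is
206 × (1.52/11.0)² = 206 × 0.01909 = 3.933 mGy/h.

3.93 mGy/h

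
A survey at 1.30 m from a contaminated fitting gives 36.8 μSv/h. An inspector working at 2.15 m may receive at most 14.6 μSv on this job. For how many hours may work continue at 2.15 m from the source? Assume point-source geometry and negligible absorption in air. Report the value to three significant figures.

1.09 h

Applying the 1/r² law, rate at 2.15 m:
36.8 × (1.30/2.15)² = 36.8 × 0.3656 = 13.45 μSv/h.
Stay time = 14.6 μSv ÷ 13.45 μSv/h = 1.086 h.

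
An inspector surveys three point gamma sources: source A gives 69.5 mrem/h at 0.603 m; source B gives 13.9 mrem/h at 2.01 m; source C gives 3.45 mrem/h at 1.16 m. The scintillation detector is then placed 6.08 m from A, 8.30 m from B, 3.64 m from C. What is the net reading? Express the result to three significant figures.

Each source contributes Iᵢ·(dᵢ/rᵢ)²; contributions add.
A: 69.5 × (0.603/6.08)² = 0.6836 mrem/h
B: 13.9 × (2.01/8.30)² = 0.8152 mrem/h
C: 3.45 × (1.16/3.64)² = 0.3504 mrem/h
Total = 0.6836 + 0.8152 + 0.3504 = 1.849 mrem/h.

1.85 mrem/h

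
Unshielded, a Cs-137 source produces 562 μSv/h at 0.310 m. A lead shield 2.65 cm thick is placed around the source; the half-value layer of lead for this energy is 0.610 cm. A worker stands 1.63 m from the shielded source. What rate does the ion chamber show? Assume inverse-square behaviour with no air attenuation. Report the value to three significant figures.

Distance alone: (0.310/1.63)² = 0.03617, so 562 × 0.03617 = 20.33 μSv/h.
Shield: 2.65/0.610 = 4.344 half-value layers → attenuation 2^(−4.344) = 0.04924.
Combined: 20.33 × 0.04924 = 1.001 μSv/h.

1.00 μSv/h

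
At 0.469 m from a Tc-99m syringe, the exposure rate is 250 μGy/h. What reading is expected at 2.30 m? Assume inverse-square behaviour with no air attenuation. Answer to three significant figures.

10.4 μGy/h

By the inverse-square law, the rate at 2.30 m is
(0.469/2.30)² = 0.04158, so 250 × 0.04158 = 10.39 μGy/h.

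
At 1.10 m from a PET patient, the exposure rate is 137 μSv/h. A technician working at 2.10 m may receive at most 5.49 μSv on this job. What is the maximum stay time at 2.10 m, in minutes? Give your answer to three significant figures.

8.76 min

Applying the 1/r² law, rate at 2.10 m:
(1.10/2.10)² = 0.2744, so 137 × 0.2744 = 37.59 μSv/h.
Stay time = 5.49 μSv ÷ 37.59 μSv/h = 0.1460 h = 8.760 min.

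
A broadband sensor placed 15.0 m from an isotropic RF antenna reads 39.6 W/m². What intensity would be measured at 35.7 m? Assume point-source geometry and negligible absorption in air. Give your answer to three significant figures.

Intensity scales as (d₁/d₂)², so scaling from 15.0 m to 35.7 m:
(15.0/35.7)² = 0.1765, so 39.6 × 0.1765 = 6.989 W/m².

6.99 W/m²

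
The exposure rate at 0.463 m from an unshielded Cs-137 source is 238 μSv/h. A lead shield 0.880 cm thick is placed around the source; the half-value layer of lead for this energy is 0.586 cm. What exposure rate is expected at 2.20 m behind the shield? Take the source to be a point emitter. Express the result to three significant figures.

3.72 μSv/h

Distance alone: (0.463/2.20)² = 0.04429, so 238 × 0.04429 = 10.54 μSv/h.
Shield: 0.880/0.586 = 1.502 half-value layers → attenuation 2^(−1.502) = 0.3531.
Combined: 10.54 × 0.3531 = 3.722 μSv/h.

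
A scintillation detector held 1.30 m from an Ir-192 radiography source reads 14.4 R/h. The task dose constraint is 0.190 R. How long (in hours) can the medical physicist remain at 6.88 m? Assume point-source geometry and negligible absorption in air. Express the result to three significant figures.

Applying the 1/r² law, rate at 6.88 m:
14.4 × (1.30/6.88)² = 14.4 × 0.03570 = 0.5141 R/h.
Stay time = 0.190 R ÷ 0.5141 R/h = 0.3696 h.

0.370 h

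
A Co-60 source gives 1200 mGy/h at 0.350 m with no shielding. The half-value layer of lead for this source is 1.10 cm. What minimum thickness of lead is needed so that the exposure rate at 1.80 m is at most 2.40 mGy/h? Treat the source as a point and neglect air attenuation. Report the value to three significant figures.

4.66 cm

At 1.80 m, distance alone gives (0.350/1.80)² = 0.03781, so 1200 × 0.03781 = 45.37 mGy/h.
Further attenuation needed: 45.37/2.40 = 18.90.
n = log₂(18.90) = 4.240 half-value layers.
Thickness = 4.240 × 1.10 cm = 4.664 cm.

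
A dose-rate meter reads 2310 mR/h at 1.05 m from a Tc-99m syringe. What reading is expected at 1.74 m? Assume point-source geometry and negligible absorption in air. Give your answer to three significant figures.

By the inverse-square law, the rate at 1.74 m is
2310 × (1.05/1.74)² = 2310 × 0.3641 = 841.1 mR/h.

841 mR/h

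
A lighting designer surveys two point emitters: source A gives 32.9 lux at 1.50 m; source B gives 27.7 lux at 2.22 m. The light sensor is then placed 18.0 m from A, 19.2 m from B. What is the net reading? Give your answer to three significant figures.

By superposition, sum each source's inverse-square contribution:
A: 32.9 × (1.50/18.0)² = 0.2285 lux
B: 27.7 × (2.22/19.2)² = 0.3703 lux
Total = 0.2285 + 0.3703 = 0.5988 lux.

0.599 lux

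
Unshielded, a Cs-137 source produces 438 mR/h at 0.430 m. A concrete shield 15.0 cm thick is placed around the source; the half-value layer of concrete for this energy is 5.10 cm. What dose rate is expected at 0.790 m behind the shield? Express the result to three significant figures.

Distance alone: 438 × (0.430/0.790)² = 438 × 0.2963 = 129.8 mR/h.
Shield: 15.0/5.10 = 2.941 half-value layers → attenuation 2^(−2.941) = 0.1302.
Combined: 129.8 × 0.1302 = 16.90 mR/h.

16.9 mR/h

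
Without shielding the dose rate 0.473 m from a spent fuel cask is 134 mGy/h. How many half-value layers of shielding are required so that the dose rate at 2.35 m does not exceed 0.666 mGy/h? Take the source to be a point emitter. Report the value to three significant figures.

At 2.35 m, distance alone gives (0.473/2.35)² = 0.04051, so 134 × 0.04051 = 5.428 mGy/h.
Further attenuation needed: 5.428/0.666 = 8.150.
n = log₂(8.150) = 3.027 half-value layers.

3.03 half-value layers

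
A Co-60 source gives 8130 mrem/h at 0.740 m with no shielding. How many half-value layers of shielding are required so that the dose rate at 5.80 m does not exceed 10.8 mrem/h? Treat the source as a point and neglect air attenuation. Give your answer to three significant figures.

At 5.80 m, distance alone gives 8130 × (0.740/5.80)² = 8130 × 0.01628 = 132.4 mrem/h.
Further attenuation needed: 132.4/10.8 = 12.26.
n = log₂(12.26) = 3.616 half-value layers.

3.62 half-value layers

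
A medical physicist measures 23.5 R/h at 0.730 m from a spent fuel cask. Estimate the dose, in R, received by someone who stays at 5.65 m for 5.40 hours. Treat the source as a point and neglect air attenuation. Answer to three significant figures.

Intensity scales as (d₁/d₂)², so rate at 5.65 m:
23.5 × (0.730/5.65)² = 23.5 × 0.01669 = 0.3922 R/h.
Dose = rate × time = 0.3922 R/h × 5.400 h = 2.118 R.

2.12 R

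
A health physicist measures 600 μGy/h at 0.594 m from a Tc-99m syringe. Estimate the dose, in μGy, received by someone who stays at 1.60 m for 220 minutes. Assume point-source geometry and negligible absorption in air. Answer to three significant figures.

303 μGy

Applying the 1/r² law, rate at 1.60 m:
(0.594/1.60)² = 0.1378, so 600 × 0.1378 = 82.68 μGy/h.
Dose = rate × time = 82.68 μGy/h × 3.667 h = 303.2 μGy.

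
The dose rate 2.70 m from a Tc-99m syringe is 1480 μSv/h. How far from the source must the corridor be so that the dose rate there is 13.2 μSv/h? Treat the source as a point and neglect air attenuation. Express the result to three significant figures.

Using I₁d₁² = I₂d₂², d₂ = d₁·√(I₁/I₂).
I₁/I₂ = 1480/13.2 = 112.1, so d₂ = 2.70 × √112.1 = 28.59 m.

28.6 m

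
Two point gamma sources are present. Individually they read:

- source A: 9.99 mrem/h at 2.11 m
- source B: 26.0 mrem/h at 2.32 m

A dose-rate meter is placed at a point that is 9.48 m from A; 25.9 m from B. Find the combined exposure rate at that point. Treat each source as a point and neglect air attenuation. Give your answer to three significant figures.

Each source contributes Iᵢ·(dᵢ/rᵢ)²; contributions add.
A: 9.99 × (2.11/9.48)² = 0.4949 mrem/h
B: 26.0 × (2.32/25.9)² = 0.2086 mrem/h
Total = 0.4949 + 0.2086 = 0.7035 mrem/h.

0.704 mrem/h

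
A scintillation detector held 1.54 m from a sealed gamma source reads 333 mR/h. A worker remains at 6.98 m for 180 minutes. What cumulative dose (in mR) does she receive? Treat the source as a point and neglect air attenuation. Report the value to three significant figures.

48.6 mR

Applying the 1/r² law, rate at 6.98 m:
333 × (1.54/6.98)² = 333 × 0.04868 = 16.21 mR/h.
Dose = rate × time = 16.21 mR/h × 3.000 h = 48.63 mR.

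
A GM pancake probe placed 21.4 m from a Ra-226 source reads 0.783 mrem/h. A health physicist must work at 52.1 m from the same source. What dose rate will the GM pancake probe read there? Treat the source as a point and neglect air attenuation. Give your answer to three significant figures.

0.132 mrem/h

Intensity scales as (d₁/d₂)², so scaling from 21.4 m to 52.1 m:
(21.4/52.1)² = 0.1687, so 0.783 × 0.1687 = 0.1321 mrem/h.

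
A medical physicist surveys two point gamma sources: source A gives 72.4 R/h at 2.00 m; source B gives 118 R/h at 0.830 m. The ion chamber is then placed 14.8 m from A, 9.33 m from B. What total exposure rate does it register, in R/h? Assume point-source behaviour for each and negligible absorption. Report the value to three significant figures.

2.26 R/h

By superposition, sum each source's inverse-square contribution:
A: 72.4 × (2.00/14.8)² = 1.322 R/h
B: 118 × (0.830/9.33)² = 0.9338 R/h
Total = 1.322 + 0.9338 = 2.256 R/h.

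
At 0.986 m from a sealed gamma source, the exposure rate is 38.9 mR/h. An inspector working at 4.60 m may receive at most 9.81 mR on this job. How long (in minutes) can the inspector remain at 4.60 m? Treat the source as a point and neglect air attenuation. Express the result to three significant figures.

329 min

Applying the 1/r² law, rate at 4.60 m:
38.9 × (0.986/4.60)² = 38.9 × 0.04594 = 1.787 mR/h.
Stay time = 9.81 mR ÷ 1.787 mR/h = 5.490 h = 329.4 min.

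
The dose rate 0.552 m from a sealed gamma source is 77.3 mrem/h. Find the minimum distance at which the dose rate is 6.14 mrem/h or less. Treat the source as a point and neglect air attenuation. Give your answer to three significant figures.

1.96 m

By the inverse-square law, d₂ = d₁·√(I₁/I₂).
I₁/I₂ = 77.3/6.14 = 12.59, so d₂ = 0.552 × √12.59 = 1.959 m.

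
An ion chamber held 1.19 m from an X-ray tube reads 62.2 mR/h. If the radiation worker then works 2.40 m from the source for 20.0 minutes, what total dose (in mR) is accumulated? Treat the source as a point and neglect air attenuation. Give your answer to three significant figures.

Intensity scales as (d₁/d₂)², so rate at 2.40 m:
62.2 × (1.19/2.40)² = 62.2 × 0.2459 = 15.29 mR/h.
Dose = rate × time = 15.29 mR/h × 0.3333 h = 5.096 mR.

5.10 mR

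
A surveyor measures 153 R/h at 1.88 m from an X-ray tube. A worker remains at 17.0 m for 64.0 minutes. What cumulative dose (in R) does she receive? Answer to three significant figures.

2.00 R

By the inverse-square law, rate at 17.0 m:
153 × (1.88/17.0)² = 153 × 0.01223 = 1.871 R/h.
Dose = rate × time = 1.871 R/h × 1.067 h = 1.996 R.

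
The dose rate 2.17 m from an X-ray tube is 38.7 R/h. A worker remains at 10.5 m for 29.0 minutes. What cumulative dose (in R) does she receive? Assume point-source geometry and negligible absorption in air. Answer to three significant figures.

By the inverse-square law, rate at 10.5 m:
(2.17/10.5)² = 0.04271, so 38.7 × 0.04271 = 1.653 R/h.
Dose = rate × time = 1.653 R/h × 0.4833 h = 0.7989 R.

0.799 R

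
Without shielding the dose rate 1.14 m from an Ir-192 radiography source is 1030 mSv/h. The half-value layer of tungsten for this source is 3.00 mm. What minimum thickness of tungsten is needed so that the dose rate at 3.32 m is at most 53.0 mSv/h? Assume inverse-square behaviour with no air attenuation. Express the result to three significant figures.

At 3.32 m, distance alone gives 1030 × (1.14/3.32)² = 1030 × 0.1179 = 121.4 mSv/h.
Further attenuation needed: 121.4/53.0 = 2.291.
n = log₂(2.291) = 1.196 half-value layers.
Thickness = 1.196 × 3.00 mm = 3.588 mm.

3.59 mm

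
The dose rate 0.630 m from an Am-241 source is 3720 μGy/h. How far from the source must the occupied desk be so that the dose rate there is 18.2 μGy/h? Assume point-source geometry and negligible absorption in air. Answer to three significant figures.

9.01 m

Applying the 1/r² law, d₂ = d₁·√(I₁/I₂).
I₁/I₂ = 3720/18.2 = 204.4, so d₂ = 0.630 × √204.4 = 9.007 m.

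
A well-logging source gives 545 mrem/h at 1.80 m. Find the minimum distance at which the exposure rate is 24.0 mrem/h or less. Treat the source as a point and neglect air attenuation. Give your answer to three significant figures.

8.58 m

Using I₁d₁² = I₂d₂², d₂ = d₁·√(I₁/I₂).
I₁/I₂ = 545/24.0 = 22.71, so d₂ = 1.80 × √22.71 = 8.578 m.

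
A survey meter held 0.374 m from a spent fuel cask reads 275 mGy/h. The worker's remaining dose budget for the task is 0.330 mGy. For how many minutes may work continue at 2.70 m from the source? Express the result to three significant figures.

Intensity scales as (d₁/d₂)², so rate at 2.70 m:
275 × (0.374/2.70)² = 275 × 0.01919 = 5.277 mGy/h.
Stay time = 0.330 mGy ÷ 5.277 mGy/h = 0.06254 h = 3.752 min.

3.75 min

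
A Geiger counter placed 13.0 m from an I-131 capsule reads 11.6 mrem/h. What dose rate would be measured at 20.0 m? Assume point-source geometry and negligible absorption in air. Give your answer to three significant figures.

Intensity scales as (d₁/d₂)², so scaling from 13.0 m to 20.0 m:
11.6 × (13.0/20.0)² = 11.6 × 0.4225 = 4.901 mrem/h.

4.90 mrem/h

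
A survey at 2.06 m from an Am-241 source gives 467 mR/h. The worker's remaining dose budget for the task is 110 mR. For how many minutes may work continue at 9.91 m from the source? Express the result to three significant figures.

Intensity scales as (d₁/d₂)², so rate at 9.91 m:
(2.06/9.91)² = 0.04321, so 467 × 0.04321 = 20.18 mR/h.
Stay time = 110 mR ÷ 20.18 mR/h = 5.451 h = 327.1 min.

327 min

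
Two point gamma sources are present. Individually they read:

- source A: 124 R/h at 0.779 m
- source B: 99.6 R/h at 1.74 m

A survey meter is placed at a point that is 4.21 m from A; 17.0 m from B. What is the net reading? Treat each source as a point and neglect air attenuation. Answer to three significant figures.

5.29 R/h

Each source contributes Iᵢ·(dᵢ/rᵢ)²; contributions add.
A: 124 × (0.779/4.21)² = 4.246 R/h
B: 99.6 × (1.74/17.0)² = 1.043 R/h
Total = 4.246 + 1.043 = 5.289 R/h.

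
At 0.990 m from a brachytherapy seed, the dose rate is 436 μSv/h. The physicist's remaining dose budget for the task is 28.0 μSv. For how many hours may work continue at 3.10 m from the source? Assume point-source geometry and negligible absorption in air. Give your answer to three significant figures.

0.630 h

Applying the 1/r² law, rate at 3.10 m:
436 × (0.990/3.10)² = 436 × 0.1020 = 44.47 μSv/h.
Stay time = 28.0 μSv ÷ 44.47 μSv/h = 0.6296 h.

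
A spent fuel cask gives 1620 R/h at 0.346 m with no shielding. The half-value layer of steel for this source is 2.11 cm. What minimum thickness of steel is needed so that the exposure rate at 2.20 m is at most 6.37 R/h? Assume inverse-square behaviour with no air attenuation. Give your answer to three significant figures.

5.60 cm

At 2.20 m, distance alone gives 1620 × (0.346/2.20)² = 1620 × 0.02473 = 40.06 R/h.
Further attenuation needed: 40.06/6.37 = 6.289.
n = log₂(6.289) = 2.653 half-value layers.
Thickness = 2.653 × 2.11 cm = 5.598 cm.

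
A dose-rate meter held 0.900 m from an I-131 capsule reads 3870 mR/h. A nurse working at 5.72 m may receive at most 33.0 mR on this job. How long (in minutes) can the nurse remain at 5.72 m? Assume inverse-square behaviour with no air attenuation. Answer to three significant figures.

20.7 min

By the inverse-square law, rate at 5.72 m:
3870 × (0.900/5.72)² = 3870 × 0.02476 = 95.82 mR/h.
Stay time = 33.0 mR ÷ 95.82 mR/h = 0.3444 h = 20.66 min.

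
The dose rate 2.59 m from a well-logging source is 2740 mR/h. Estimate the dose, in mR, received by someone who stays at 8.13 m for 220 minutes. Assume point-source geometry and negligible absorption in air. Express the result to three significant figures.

1020 mR

Intensity scales as (d₁/d₂)², so rate at 8.13 m:
(2.59/8.13)² = 0.1015, so 2740 × 0.1015 = 278.1 mR/h.
Dose = rate × time = 278.1 mR/h × 3.667 h = 1020 mR.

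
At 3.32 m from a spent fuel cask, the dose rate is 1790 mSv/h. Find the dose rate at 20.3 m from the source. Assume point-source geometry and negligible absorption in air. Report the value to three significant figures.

47.9 mSv/h

Since intensity falls as 1/r², the rate at 20.3 m is
1790 × (3.32/20.3)² = 1790 × 0.02675 = 47.88 mSv/h.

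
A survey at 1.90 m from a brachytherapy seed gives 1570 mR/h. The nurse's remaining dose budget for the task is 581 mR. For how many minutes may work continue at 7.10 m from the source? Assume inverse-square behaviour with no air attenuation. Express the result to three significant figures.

Intensity scales as (d₁/d₂)², so rate at 7.10 m:
(1.90/7.10)² = 0.07161, so 1570 × 0.07161 = 112.4 mR/h.
Stay time = 581 mR ÷ 112.4 mR/h = 5.169 h = 310.1 min.

310 min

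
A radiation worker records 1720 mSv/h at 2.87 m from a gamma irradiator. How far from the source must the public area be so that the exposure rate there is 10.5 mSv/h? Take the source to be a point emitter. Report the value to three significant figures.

36.7 m

Applying the 1/r² law, d₂ = d₁·√(I₁/I₂).
I₁/I₂ = 1720/10.5 = 163.8, so d₂ = 2.87 × √163.8 = 36.73 m.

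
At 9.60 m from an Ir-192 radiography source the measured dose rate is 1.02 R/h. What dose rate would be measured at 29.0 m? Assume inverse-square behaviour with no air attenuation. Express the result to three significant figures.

Using I₁d₁² = I₂d₂², scaling from 9.60 m to 29.0 m:
1.02 × (9.60/29.0)² = 1.02 × 0.1096 = 0.1118 R/h.

0.112 R/h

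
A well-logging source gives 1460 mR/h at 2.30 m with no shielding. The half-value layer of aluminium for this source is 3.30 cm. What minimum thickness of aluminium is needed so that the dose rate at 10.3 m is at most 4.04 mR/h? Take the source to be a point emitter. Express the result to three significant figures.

13.8 cm

At 10.3 m, distance alone gives (2.30/10.3)² = 0.04986, so 1460 × 0.04986 = 72.80 mR/h.
Further attenuation needed: 72.80/4.04 = 18.02.
n = log₂(18.02) = 4.172 half-value layers.
Thickness = 4.172 × 3.30 cm = 13.77 cm.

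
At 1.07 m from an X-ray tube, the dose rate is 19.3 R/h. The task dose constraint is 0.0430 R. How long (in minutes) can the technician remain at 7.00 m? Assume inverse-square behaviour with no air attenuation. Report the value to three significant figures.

By the inverse-square law, rate at 7.00 m:
19.3 × (1.07/7.00)² = 19.3 × 0.02337 = 0.4510 R/h.
Stay time = 0.0430 R ÷ 0.4510 R/h = 0.09534 h = 5.720 min.

5.72 min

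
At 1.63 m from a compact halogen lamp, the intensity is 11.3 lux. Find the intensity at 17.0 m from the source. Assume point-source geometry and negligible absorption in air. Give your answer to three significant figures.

0.104 lux

Applying the 1/r² law, the rate at 17.0 m is
11.3 × (1.63/17.0)² = 11.3 × 0.009193 = 0.1039 lux.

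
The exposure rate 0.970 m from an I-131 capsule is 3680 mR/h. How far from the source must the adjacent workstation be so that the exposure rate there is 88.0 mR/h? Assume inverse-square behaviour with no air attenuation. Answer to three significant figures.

Since intensity falls as 1/r², d₂ = d₁·√(I₁/I₂).
I₁/I₂ = 3680/88.0 = 41.82, so d₂ = 0.970 × √41.82 = 6.273 m.

6.27 m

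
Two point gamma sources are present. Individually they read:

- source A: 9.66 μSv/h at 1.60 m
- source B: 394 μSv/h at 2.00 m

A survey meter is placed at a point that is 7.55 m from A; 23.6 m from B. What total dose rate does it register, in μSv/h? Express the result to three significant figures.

Each source contributes Iᵢ·(dᵢ/rᵢ)²; contributions add.
A: 9.66 × (1.60/7.55)² = 0.4338 μSv/h
B: 394 × (2.00/23.6)² = 2.830 μSv/h
Total = 0.4338 + 2.830 = 3.264 μSv/h.

3.26 μSv/h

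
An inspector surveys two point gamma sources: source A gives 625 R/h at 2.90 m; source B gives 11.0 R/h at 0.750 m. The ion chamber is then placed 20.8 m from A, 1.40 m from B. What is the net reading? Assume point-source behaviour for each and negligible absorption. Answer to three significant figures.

15.3 R/h

By superposition, sum each source's inverse-square contribution:
A: 625 × (2.90/20.8)² = 12.15 R/h
B: 11.0 × (0.750/1.40)² = 3.157 R/h
Total = 12.15 + 3.157 = 15.31 R/h.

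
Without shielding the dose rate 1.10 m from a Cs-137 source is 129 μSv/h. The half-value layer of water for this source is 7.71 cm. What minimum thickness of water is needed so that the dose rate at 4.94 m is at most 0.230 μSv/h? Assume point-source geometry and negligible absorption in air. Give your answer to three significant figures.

At 4.94 m, distance alone gives (1.10/4.94)² = 0.04958, so 129 × 0.04958 = 6.396 μSv/h.
Further attenuation needed: 6.396/0.230 = 27.81.
n = log₂(27.81) = 4.798 half-value layers.
Thickness = 4.798 × 7.71 cm = 36.99 cm.

37.0 cm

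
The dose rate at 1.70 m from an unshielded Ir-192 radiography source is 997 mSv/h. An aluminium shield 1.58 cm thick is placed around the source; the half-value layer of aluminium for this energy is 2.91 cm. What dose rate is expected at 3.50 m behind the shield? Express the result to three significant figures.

161 mSv/h

Distance alone: (1.70/3.50)² = 0.2359, so 997 × 0.2359 = 235.2 mSv/h.
Shield: 1.58/2.91 = 0.5430 half-value layers → attenuation 2^(−0.5430) = 0.6863.
Combined: 235.2 × 0.6863 = 161.4 mSv/h.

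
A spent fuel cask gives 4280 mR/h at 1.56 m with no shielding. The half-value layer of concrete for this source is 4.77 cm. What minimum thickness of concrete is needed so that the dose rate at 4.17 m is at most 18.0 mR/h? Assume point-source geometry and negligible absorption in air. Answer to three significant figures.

24.1 cm

At 4.17 m, distance alone gives (1.56/4.17)² = 0.1400, so 4280 × 0.1400 = 599.2 mR/h.
Further attenuation needed: 599.2/18.0 = 33.29.
n = log₂(33.29) = 5.057 half-value layers.
Thickness = 5.057 × 4.77 cm = 24.12 cm.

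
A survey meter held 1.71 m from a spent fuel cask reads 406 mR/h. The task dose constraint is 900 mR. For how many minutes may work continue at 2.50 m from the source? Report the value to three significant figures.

Applying the 1/r² law, rate at 2.50 m:
406 × (1.71/2.50)² = 406 × 0.4679 = 190.0 mR/h.
Stay time = 900 mR ÷ 190.0 mR/h = 4.737 h = 284.2 min.

284 min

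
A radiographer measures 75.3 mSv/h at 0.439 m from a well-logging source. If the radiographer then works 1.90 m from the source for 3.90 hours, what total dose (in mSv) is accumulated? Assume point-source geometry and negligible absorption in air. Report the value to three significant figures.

15.7 mSv

Using I₁d₁² = I₂d₂², rate at 1.90 m:
(0.439/1.90)² = 0.05339, so 75.3 × 0.05339 = 4.020 mSv/h.
Dose = rate × time = 4.020 mSv/h × 3.900 h = 15.68 mSv.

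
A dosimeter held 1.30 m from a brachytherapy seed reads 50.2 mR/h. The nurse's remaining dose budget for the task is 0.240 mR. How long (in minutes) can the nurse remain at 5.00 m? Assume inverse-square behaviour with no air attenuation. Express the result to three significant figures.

4.24 min

Using I₁d₁² = I₂d₂², rate at 5.00 m:
50.2 × (1.30/5.00)² = 50.2 × 0.06760 = 3.394 mR/h.
Stay time = 0.240 mR ÷ 3.394 mR/h = 0.07071 h = 4.243 min.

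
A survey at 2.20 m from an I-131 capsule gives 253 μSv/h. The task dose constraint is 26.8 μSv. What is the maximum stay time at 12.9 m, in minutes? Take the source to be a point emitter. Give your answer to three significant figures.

Using I₁d₁² = I₂d₂², rate at 12.9 m:
253 × (2.20/12.9)² = 253 × 0.02908 = 7.357 μSv/h.
Stay time = 26.8 μSv ÷ 7.357 μSv/h = 3.643 h = 218.6 min.

219 min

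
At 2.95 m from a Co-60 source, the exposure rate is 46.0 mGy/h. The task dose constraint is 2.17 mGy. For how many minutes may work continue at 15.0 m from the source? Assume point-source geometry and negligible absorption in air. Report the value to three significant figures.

Using I₁d₁² = I₂d₂², rate at 15.0 m:
(2.95/15.0)² = 0.03868, so 46.0 × 0.03868 = 1.779 mGy/h.
Stay time = 2.17 mGy ÷ 1.779 mGy/h = 1.220 h = 73.20 min.

73.2 min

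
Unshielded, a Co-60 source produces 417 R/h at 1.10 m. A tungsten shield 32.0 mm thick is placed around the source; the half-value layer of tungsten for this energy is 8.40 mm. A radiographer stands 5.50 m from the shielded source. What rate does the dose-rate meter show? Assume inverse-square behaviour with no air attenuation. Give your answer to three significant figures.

Distance alone: 417 × (1.10/5.50)² = 417 × 0.04000 = 16.68 R/h.
Shield: 32.0/8.40 = 3.810 half-value layers → attenuation 2^(−3.810) = 0.07130.
Combined: 16.68 × 0.07130 = 1.189 R/h.

1.19 R/h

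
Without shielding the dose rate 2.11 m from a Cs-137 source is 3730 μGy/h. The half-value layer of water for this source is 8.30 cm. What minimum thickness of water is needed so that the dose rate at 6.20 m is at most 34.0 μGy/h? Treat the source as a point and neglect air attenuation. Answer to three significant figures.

30.4 cm

At 6.20 m, distance alone gives 3730 × (2.11/6.20)² = 3730 × 0.1158 = 431.9 μGy/h.
Further attenuation needed: 431.9/34.0 = 12.70.
n = log₂(12.70) = 3.667 half-value layers.
Thickness = 3.667 × 8.30 cm = 30.44 cm.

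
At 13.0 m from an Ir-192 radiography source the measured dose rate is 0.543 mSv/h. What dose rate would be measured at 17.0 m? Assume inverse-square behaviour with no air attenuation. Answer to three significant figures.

Since intensity falls as 1/r², scaling from 13.0 m to 17.0 m:
0.543 × (13.0/17.0)² = 0.543 × 0.5848 = 0.3175 mSv/h.

0.318 mSv/h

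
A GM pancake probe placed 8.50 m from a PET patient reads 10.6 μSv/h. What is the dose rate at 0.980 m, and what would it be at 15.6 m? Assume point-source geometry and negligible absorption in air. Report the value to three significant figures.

Using I₁d₁² = I₂d₂²,
At 0.980 m: 10.6 × (8.50/0.980)² = 10.6 × 75.23 = 797.4 μSv/h
At 15.6 m: 797.4 × (0.980/15.6)² = 797.4 × 0.003946 = 3.147 μSv/h.

797 μSv/h; 3.15 μSv/h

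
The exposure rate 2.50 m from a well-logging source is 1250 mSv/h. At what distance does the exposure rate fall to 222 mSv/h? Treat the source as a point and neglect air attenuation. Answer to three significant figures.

5.93 m

Since intensity falls as 1/r², d₂ = d₁·√(I₁/I₂).
I₁/I₂ = 1250/222 = 5.631, so d₂ = 2.50 × √5.631 = 5.932 m.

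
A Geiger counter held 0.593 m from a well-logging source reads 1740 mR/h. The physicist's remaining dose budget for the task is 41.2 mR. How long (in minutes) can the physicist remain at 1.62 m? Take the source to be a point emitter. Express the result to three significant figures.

Using I₁d₁² = I₂d₂², rate at 1.62 m:
(0.593/1.62)² = 0.1340, so 1740 × 0.1340 = 233.2 mR/h.
Stay time = 41.2 mR ÷ 233.2 mR/h = 0.1767 h = 10.60 min.

10.6 min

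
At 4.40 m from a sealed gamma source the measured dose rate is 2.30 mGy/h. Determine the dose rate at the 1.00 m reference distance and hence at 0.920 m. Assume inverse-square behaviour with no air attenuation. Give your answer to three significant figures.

44.5 mGy/h; 52.6 mGy/h

Since intensity falls as 1/r²,
At 1.00 m: 2.30 × (4.40/1.00)² = 2.30 × 19.36 = 44.53 mGy/h
At 0.920 m: 44.53 × (1.00/0.920)² = 44.53 × 1.181 = 52.59 mGy/h.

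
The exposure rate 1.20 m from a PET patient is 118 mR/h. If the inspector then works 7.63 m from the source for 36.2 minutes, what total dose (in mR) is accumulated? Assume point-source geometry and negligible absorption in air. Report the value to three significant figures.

1.76 mR

Using I₁d₁² = I₂d₂², rate at 7.63 m:
(1.20/7.63)² = 0.02474, so 118 × 0.02474 = 2.919 mR/h.
Dose = rate × time = 2.919 mR/h × 0.6033 h = 1.761 mR.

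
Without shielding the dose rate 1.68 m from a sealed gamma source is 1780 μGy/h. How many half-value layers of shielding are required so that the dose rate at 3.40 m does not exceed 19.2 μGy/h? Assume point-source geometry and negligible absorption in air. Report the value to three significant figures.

4.50 half-value layers

At 3.40 m, distance alone gives (1.68/3.40)² = 0.2442, so 1780 × 0.2442 = 434.7 μGy/h.
Further attenuation needed: 434.7/19.2 = 22.64.
n = log₂(22.64) = 4.501 half-value layers.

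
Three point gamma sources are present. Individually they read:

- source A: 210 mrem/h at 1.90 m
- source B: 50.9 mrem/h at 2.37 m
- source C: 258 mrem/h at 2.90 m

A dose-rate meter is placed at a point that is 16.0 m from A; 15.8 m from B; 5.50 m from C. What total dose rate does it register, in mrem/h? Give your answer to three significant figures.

75.8 mrem/h

By superposition, sum each source's inverse-square contribution:
A: 210 × (1.90/16.0)² = 2.961 mrem/h
B: 50.9 × (2.37/15.8)² = 1.145 mrem/h
C: 258 × (2.90/5.50)² = 71.73 mrem/h
Total = 2.961 + 1.145 + 71.73 = 75.84 mrem/h.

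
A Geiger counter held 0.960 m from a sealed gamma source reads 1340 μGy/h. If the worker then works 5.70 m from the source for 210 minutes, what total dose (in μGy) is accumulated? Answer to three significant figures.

133 μGy

Applying the 1/r² law, rate at 5.70 m:
1340 × (0.960/5.70)² = 1340 × 0.02837 = 38.02 μGy/h.
Dose = rate × time = 38.02 μGy/h × 3.500 h = 133.1 μGy.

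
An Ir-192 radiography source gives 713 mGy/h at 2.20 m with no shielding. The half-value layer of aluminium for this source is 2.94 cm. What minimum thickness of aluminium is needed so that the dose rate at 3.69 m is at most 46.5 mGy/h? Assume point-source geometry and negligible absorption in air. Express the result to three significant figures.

7.19 cm

At 3.69 m, distance alone gives 713 × (2.20/3.69)² = 713 × 0.3555 = 253.5 mGy/h.
Further attenuation needed: 253.5/46.5 = 5.452.
n = log₂(5.452) = 2.447 half-value layers.
Thickness = 2.447 × 2.94 cm = 7.194 cm.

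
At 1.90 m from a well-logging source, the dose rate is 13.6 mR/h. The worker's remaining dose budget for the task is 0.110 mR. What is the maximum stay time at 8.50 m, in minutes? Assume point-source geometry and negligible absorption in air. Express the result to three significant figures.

By the inverse-square law, rate at 8.50 m:
(1.90/8.50)² = 0.04997, so 13.6 × 0.04997 = 0.6796 mR/h.
Stay time = 0.110 mR ÷ 0.6796 mR/h = 0.1619 h = 9.714 min.

9.71 min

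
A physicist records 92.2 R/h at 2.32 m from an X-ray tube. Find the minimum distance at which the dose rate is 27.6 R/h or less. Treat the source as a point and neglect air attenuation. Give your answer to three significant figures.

Intensity scales as (d₁/d₂)², so d₂ = d₁·√(I₁/I₂).
I₁/I₂ = 92.2/27.6 = 3.341, so d₂ = 2.32 × √3.341 = 4.241 m.

4.24 m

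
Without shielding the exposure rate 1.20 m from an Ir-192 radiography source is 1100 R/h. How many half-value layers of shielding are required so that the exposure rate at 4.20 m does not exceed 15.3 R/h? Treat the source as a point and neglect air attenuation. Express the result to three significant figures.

At 4.20 m, distance alone gives (1.20/4.20)² = 0.08163, so 1100 × 0.08163 = 89.79 R/h.
Further attenuation needed: 89.79/15.3 = 5.869.
n = log₂(5.869) = 2.553 half-value layers.

2.55 half-value layers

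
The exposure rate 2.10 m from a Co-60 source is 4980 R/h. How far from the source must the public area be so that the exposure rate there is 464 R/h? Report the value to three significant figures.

6.88 m

Intensity scales as (d₁/d₂)², so d₂ = d₁·√(I₁/I₂).
I₁/I₂ = 4980/464 = 10.73, so d₂ = 2.10 × √10.73 = 6.879 m.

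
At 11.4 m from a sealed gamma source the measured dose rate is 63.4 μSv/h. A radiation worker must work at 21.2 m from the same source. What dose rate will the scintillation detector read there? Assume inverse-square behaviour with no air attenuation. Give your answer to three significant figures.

18.3 μSv/h

Using I₁d₁² = I₂d₂², scaling from 11.4 m to 21.2 m:
63.4 × (11.4/21.2)² = 63.4 × 0.2892 = 18.34 μSv/h.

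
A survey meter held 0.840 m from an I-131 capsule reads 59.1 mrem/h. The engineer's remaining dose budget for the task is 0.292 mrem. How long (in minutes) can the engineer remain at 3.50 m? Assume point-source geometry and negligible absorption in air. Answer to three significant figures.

5.15 min

Since intensity falls as 1/r², rate at 3.50 m:
59.1 × (0.840/3.50)² = 59.1 × 0.05760 = 3.404 mrem/h.
Stay time = 0.292 mrem ÷ 3.404 mrem/h = 0.08578 h = 5.147 min.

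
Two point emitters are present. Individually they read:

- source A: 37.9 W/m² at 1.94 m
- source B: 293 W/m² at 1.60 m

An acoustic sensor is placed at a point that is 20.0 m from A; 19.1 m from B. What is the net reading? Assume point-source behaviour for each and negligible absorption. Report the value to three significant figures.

By superposition, sum each source's inverse-square contribution:
A: 37.9 × (1.94/20.0)² = 0.3566 W/m²
B: 293 × (1.60/19.1)² = 2.056 W/m²
Total = 0.3566 + 2.056 = 2.413 W/m².

2.41 W/m²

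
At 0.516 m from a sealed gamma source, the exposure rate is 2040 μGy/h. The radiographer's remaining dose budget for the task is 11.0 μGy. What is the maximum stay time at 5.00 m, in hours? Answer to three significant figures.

0.506 h

Intensity scales as (d₁/d₂)², so rate at 5.00 m:
(0.516/5.00)² = 0.01065, so 2040 × 0.01065 = 21.73 μGy/h.
Stay time = 11.0 μGy ÷ 21.73 μGy/h = 0.5062 h.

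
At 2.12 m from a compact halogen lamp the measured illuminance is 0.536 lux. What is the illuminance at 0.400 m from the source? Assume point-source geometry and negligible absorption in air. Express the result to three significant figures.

15.1 lux

Applying the 1/r² law, scaling from 2.12 m to 0.400 m:
0.536 × (2.12/0.400)² = 0.536 × 28.09 = 15.06 lux.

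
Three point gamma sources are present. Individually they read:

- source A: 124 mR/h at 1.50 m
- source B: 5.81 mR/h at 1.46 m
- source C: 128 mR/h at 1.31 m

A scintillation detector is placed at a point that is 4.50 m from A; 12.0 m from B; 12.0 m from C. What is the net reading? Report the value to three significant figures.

15.4 mR/h

By superposition, sum each source's inverse-square contribution:
A: 124 × (1.50/4.50)² = 13.78 mR/h
B: 5.81 × (1.46/12.0)² = 0.08600 mR/h
C: 128 × (1.31/12.0)² = 1.525 mR/h
Total = 13.78 + 0.08600 + 1.525 = 15.39 mR/h.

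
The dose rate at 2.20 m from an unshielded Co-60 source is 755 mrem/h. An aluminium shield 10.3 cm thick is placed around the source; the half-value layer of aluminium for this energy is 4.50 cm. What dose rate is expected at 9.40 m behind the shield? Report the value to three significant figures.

Distance alone: (2.20/9.40)² = 0.05478, so 755 × 0.05478 = 41.36 mrem/h.
Shield: 10.3/4.50 = 2.289 half-value layers → attenuation 2^(−2.289) = 0.2046.
Combined: 41.36 × 0.2046 = 8.462 mrem/h.

8.46 mrem/h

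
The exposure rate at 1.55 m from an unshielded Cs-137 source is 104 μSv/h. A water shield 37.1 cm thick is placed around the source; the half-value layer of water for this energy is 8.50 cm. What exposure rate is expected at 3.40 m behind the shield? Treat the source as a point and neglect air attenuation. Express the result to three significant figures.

1.05 μSv/h

Distance alone: (1.55/3.40)² = 0.2078, so 104 × 0.2078 = 21.61 μSv/h.
Shield: 37.1/8.50 = 4.365 half-value layers → attenuation 2^(−4.365) = 0.04853.
Combined: 21.61 × 0.04853 = 1.049 μSv/h.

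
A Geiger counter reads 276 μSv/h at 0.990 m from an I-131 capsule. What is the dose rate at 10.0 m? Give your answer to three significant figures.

2.71 μSv/h

Using I₁d₁² = I₂d₂², the rate at 10.0 m is
276 × (0.990/10.0)² = 276 × 0.009801 = 2.705 μSv/h.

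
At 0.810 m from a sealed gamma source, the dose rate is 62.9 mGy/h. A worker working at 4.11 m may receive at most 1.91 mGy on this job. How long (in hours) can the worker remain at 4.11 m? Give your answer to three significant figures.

0.782 h

Using I₁d₁² = I₂d₂², rate at 4.11 m:
62.9 × (0.810/4.11)² = 62.9 × 0.03884 = 2.443 mGy/h.
Stay time = 1.91 mGy ÷ 2.443 mGy/h = 0.7818 h.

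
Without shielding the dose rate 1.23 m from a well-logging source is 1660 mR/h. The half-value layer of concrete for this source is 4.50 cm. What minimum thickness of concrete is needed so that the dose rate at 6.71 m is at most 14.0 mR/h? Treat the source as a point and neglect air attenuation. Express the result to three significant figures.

8.97 cm

At 6.71 m, distance alone gives (1.23/6.71)² = 0.03360, so 1660 × 0.03360 = 55.78 mR/h.
Further attenuation needed: 55.78/14.0 = 3.984.
n = log₂(3.984) = 1.994 half-value layers.
Thickness = 1.994 × 4.50 cm = 8.973 cm.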